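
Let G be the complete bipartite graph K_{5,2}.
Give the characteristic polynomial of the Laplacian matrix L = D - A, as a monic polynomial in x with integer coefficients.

x^7 - 20x^6 + 155x^5 - 600x^4 + 1240x^3 - 1312x^2 + 560x

The graph has 7 vertices and degree multiset [5, 5, 2, 2, 2, 2, 2]; D is the diagonal matrix of degrees and L = D - A. L has integer entries, so p(x) = det(xI - L) has integer coefficients. Expanding the determinant yields x^7 - 20x^6 + 155x^5 - 600x^4 + 1240x^3 - 1312x^2 + 560x. Since p(0) = det(-L) = 0, x divides p(x). The largest eigenvalue, 7, is at most the vertex count 7.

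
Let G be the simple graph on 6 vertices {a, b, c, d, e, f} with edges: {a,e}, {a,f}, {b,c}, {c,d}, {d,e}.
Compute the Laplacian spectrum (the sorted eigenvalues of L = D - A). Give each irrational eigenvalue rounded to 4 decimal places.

[0, 0.2679, 1, 2, 3, 3.7321]

Each diagonal entry of L is the vertex degree and each off-diagonal entry is -1 where an edge is present, 0 otherwise; in the order [a, b, c, d, e, f] the diagonal is [2, 1, 2, 2, 2, 1]. L is symmetric positive semidefinite, so every eigenvalue is real and nonnegative.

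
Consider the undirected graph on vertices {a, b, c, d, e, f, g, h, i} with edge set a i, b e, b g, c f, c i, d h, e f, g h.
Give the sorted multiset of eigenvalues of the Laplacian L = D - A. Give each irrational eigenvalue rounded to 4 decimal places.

Reading degrees in the order [a, b, c, d, e, f, g, h, i] gives [1, 2, 2, 1, 2, 2, 2, 2, 2]; set D = diag(1, 2, 2, 1, 2, 2, 2, 2, 2) and form L = D - A. The multiplicity of 0 as a Laplacian eigenvalue equals the number of connected components. The single zero eigenvalue shows the graph is connected. The largest eigenvalue, 3.8794, is at most the vertex count 9. The eigenvalues sum to 16, which equals trace(L) = 2|E|.

[0, 0.1206, 0.4679, 1, 1.6527, 2.3473, 3, 3.5321, 3.8794]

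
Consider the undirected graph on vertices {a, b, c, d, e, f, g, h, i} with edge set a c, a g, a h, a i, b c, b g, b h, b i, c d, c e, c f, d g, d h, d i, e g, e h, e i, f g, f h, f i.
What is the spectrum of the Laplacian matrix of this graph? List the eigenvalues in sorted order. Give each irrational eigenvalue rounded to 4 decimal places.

Reading degrees in the order [a, b, c, d, e, f, g, h, i] gives [4, 4, 5, 4, 4, 4, 5, 5, 5]; set D = diag(4, 4, 5, 4, 4, 4, 5, 5, 5) and form L = D - A. The multiplicity of 0 as a Laplacian eigenvalue equals the number of connected components. The single zero eigenvalue shows the graph is connected. The eigenvalues sum to 40, which equals trace(L) = 2|E|.

[0, 4, 4, 4, 4, 5, 5, 5, 9]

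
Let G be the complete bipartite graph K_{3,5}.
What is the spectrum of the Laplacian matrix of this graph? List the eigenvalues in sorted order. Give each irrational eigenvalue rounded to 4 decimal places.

The graph has 8 vertices and degree multiset [5, 5, 5, 3, 3, 3, 3, 3]; D is the diagonal matrix of degrees and L = D - A. L is symmetric positive semidefinite, so every eigenvalue is real and nonnegative. The eigenvalues sum to 30, which equals trace(L) = 2|E|.

[0, 3, 3, 3, 3, 5, 5, 8]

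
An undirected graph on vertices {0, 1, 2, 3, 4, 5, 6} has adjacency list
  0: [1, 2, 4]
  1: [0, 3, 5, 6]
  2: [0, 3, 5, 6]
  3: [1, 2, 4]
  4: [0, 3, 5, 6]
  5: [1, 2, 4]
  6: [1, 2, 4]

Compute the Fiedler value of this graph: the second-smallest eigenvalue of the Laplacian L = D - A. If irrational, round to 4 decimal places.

3

Each diagonal entry of L is the vertex degree and each off-diagonal entry is -1 where an edge is present, 0 otherwise; in the order [0, 1, 2, 3, 4, 5, 6] the diagonal is [3, 4, 4, 3, 4, 3, 3]. The smallest Laplacian eigenvalue is always 0. The next one, lambda_2 = 3, measures how hard the graph is to disconnect: larger values mean better connectivity. There is one zero in the spectrum, matching the 1 component. By the matrix-tree theorem the graph has (1/7) * product of the nonzero eigenvalues = 432 spanning trees.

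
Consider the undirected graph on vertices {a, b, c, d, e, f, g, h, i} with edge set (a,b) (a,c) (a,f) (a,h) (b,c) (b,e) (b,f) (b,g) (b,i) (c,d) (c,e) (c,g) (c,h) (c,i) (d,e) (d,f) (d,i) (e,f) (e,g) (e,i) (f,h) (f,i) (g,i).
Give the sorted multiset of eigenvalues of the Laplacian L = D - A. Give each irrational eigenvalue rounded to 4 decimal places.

With the vertex order [a, b, c, d, e, f, g, h, i], the degrees are [4, 6, 7, 4, 6, 6, 4, 3, 6], giving D = diag(4, 6, 7, 4, 6, 6, 4, 3, 6) and L = D - A. The multiplicity of 0 as a Laplacian eigenvalue equals the number of connected components. The single zero eigenvalue shows the graph is connected. The largest eigenvalue, 8.6067, is at most the vertex count 9.

[0, 2.3358, 3.6822, 4.3585, 5.7857, 6.8179, 7, 7.4132, 8.6067]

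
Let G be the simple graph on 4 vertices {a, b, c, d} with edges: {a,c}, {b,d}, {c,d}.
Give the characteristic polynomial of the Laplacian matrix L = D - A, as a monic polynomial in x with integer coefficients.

x^4 - 6x^3 + 10x^2 - 4x

With the vertex order [a, b, c, d], the degrees are [1, 1, 2, 2], giving D = diag(1, 1, 2, 2) and L = D - A. L has integer entries, so p(x) = det(xI - L) has integer coefficients. Expanding the determinant yields x^4 - 6x^3 + 10x^2 - 4x. Since p(0) = det(-L) = 0, x divides p(x).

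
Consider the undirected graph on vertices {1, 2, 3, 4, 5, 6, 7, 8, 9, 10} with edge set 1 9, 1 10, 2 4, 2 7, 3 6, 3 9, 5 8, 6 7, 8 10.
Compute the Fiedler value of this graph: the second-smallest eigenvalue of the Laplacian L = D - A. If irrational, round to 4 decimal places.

0.0979

Reading degrees in the order [1, 2, 3, 4, 5, 6, 7, 8, 9, 10] gives [2, 2, 2, 1, 1, 2, 2, 2, 2, 2]; set D = diag(2, 2, 2, 1, 1, 2, 2, 2, 2, 2) and form L = D - A. The smallest Laplacian eigenvalue is always 0. The next one, lambda_2 = 0.0979, measures how hard the graph is to disconnect: larger values mean better connectivity.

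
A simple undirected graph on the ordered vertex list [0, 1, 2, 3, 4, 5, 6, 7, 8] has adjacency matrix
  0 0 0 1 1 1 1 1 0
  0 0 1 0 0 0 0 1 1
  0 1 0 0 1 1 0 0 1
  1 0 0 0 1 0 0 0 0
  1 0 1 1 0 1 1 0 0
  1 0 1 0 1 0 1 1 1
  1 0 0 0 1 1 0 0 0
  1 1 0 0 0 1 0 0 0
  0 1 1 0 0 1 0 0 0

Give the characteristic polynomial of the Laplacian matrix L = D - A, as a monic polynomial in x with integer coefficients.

x^9 - 34x^8 + 490x^7 - 3898x^6 + 18658x^5 - 54810x^4 + 96042x^3 - 91220x^2 + 35631x

With the vertex order [0, 1, 2, 3, 4, 5, 6, 7, 8], the degrees are [5, 3, 4, 2, 5, 6, 3, 3, 3], giving D = diag(5, 3, 4, 2, 5, 6, 3, 3, 3) and L = D - A. Computing det(xI - L) by cofactor expansion (or equivalently via sum-over-permutations) gives x^9 - 34x^8 + 490x^7 - 3898x^6 + 18658x^5 - 54810x^4 + 96042x^3 - 91220x^2 + 35631x. The constant term is 0 because L is singular (the all-ones vector lies in its kernel). The largest eigenvalue, 7.2421, is at most the vertex count 9. By the matrix-tree theorem the graph has (1/9) * product of the nonzero eigenvalues = 3959 spanning trees.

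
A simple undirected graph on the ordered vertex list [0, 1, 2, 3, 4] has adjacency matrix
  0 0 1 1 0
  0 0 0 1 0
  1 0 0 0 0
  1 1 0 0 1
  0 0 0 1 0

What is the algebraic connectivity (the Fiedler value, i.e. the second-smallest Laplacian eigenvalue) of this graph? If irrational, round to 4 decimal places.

0.5188

With the vertex order [0, 1, 2, 3, 4], the degrees are [2, 1, 1, 3, 1], giving D = diag(2, 1, 1, 3, 1) and L = D - A. The sorted Laplacian eigenvalues are [0, 0.5188, 1, 2.3111, 4.1701]; the algebraic connectivity is the second entry, 0.5188. There is one zero in the spectrum, matching the 1 component.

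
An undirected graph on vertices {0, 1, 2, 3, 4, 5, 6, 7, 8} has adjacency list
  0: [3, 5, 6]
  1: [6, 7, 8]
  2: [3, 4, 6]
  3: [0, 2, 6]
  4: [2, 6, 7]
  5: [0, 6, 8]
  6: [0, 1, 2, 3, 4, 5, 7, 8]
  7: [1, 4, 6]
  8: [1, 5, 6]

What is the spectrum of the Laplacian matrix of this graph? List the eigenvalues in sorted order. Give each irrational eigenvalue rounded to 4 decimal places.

Reading degrees in the order [0, 1, 2, 3, 4, 5, 6, 7, 8] gives [3, 3, 3, 3, 3, 3, 8, 3, 3]; set D = diag(3, 3, 3, 3, 3, 3, 8, 3, 3) and form L = D - A. Diagonalising L (or applying a numerical eigensolver to the 9x9 matrix) gives the spectrum above.

[0, 1.5858, 1.5858, 3, 3, 4.4142, 4.4142, 5, 9]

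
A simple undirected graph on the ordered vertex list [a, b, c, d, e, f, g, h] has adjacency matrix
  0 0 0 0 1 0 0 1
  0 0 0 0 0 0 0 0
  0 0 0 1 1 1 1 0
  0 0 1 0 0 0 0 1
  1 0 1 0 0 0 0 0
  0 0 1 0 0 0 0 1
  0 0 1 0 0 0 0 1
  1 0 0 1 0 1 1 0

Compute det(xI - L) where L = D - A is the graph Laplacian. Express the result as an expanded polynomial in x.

Each diagonal entry of L is the vertex degree and each off-diagonal entry is -1 where an edge is present, 0 otherwise; in the order [a, b, c, d, e, f, g, h] the diagonal is [2, 0, 4, 2, 2, 2, 2, 4]. L has integer entries, so p(x) = det(xI - L) has integer coefficients. Expanding the determinant yields x^8 - 18x^7 + 127x^6 - 450x^5 + 849x^4 - 812x^3 + 308x^2. The constant term is 0 because L is singular (the all-ones vector lies in its kernel). There are 2 zeros in the spectrum, matching the 2 components.

x^8 - 18x^7 + 127x^6 - 450x^5 + 849x^4 - 812x^3 + 308x^2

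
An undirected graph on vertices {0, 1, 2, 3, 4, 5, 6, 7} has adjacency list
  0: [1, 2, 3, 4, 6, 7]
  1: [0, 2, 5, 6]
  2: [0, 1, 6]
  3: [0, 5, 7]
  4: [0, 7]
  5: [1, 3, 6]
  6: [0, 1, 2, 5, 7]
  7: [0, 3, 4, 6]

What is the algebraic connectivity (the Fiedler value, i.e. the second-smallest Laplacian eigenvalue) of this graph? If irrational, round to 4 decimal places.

1.5694

Each diagonal entry of L is the vertex degree and each off-diagonal entry is -1 where an edge is present, 0 otherwise; in the order [0, 1, 2, 3, 4, 5, 6, 7] the diagonal is [6, 4, 3, 3, 2, 3, 5, 4]. The sorted Laplacian eigenvalues are [0, 1.5694, 2.2697, 3.3033, 4.3741, 5, 6.2737, 7.2098]; the algebraic connectivity is the second entry, 1.5694. By the matrix-tree theorem the graph has (1/8) * product of the nonzero eigenvalues = 1455 spanning trees.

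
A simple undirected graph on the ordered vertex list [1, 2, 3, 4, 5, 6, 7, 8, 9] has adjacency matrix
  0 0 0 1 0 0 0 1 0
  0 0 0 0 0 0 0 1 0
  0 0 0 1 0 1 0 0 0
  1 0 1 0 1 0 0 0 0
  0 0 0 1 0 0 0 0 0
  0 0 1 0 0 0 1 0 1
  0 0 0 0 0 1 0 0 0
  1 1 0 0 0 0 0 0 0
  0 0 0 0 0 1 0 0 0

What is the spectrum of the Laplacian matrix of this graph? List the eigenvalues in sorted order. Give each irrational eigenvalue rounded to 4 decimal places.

Reading degrees in the order [1, 2, 3, 4, 5, 6, 7, 8, 9] gives [2, 1, 2, 3, 1, 3, 1, 2, 1]; set D = diag(2, 1, 2, 3, 1, 3, 1, 2, 1) and form L = D - A. Since every row of L sums to 0, the all-ones vector is in the kernel and 0 is an eigenvalue. The single zero eigenvalue shows the graph is connected.

[0, 0.1658, 0.4679, 1, 1.3434, 1.6527, 3, 3.8794, 4.4909]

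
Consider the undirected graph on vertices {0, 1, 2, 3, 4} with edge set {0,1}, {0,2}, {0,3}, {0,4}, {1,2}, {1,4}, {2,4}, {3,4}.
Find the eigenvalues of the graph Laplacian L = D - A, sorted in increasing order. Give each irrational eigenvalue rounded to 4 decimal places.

[0, 2, 4, 5, 5]

Reading degrees in the order [0, 1, 2, 3, 4] gives [4, 3, 3, 2, 4]; set D = diag(4, 3, 3, 2, 4) and form L = D - A. Diagonalising L (or applying a numerical eigensolver to the 5x5 matrix) gives the spectrum above.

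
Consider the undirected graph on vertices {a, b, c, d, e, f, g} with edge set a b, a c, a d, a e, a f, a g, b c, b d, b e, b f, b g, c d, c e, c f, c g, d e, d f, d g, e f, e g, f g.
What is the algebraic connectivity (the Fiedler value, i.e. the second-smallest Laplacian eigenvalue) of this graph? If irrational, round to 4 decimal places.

7

Reading degrees in the order [a, b, c, d, e, f, g] gives [6, 6, 6, 6, 6, 6, 6]; set D = diag(6, 6, 6, 6, 6, 6, 6) and form L = D - A. Computing the eigenvalues of L and sorting gives [0, 7, 7, 7, 7, 7, 7]. The Fiedler value lambda_2 = 7 is strictly positive, so the graph is connected. By the matrix-tree theorem the graph has (1/7) * product of the nonzero eigenvalues = 16807 spanning trees.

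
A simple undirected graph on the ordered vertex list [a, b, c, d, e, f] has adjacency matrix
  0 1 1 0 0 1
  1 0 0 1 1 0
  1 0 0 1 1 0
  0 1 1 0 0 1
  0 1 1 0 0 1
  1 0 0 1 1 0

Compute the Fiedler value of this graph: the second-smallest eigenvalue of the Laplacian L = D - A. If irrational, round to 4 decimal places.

Each diagonal entry of L is the vertex degree and each off-diagonal entry is -1 where an edge is present, 0 otherwise; in the order [a, b, c, d, e, f] the diagonal is [3, 3, 3, 3, 3, 3]. The smallest Laplacian eigenvalue is always 0. The next one, lambda_2 = 3, measures how hard the graph is to disconnect: larger values mean better connectivity.

3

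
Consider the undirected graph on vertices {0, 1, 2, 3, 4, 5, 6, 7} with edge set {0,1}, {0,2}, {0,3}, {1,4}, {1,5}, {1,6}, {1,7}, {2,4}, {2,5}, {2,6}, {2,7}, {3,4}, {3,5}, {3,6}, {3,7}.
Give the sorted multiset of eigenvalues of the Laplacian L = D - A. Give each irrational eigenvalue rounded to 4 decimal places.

With the vertex order [0, 1, 2, 3, 4, 5, 6, 7], the degrees are [3, 5, 5, 5, 3, 3, 3, 3], giving D = diag(3, 5, 5, 5, 3, 3, 3, 3) and L = D - A. The multiplicity of 0 as a Laplacian eigenvalue equals the number of connected components. The single zero eigenvalue shows the graph is connected. By the matrix-tree theorem the graph has (1/8) * product of the nonzero eigenvalues = 2025 spanning trees. There is one zero in the spectrum, matching the 1 component.

[0, 3, 3, 3, 3, 5, 5, 8]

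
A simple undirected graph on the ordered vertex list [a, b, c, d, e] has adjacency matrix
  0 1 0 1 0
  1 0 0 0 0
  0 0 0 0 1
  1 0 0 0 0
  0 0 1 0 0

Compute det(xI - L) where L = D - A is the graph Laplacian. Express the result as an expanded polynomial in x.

x^5 - 6x^4 + 11x^3 - 6x^2

With the vertex order [a, b, c, d, e], the degrees are [2, 1, 1, 1, 1], giving D = diag(2, 1, 1, 1, 1) and L = D - A. Computing det(xI - L) by cofactor expansion (or equivalently via sum-over-permutations) gives x^5 - 6x^4 + 11x^3 - 6x^2. The constant term is 0 because L is singular (the all-ones vector lies in its kernel). There are 2 zeros in the spectrum, matching the 2 components. The eigenvalues sum to 6, which equals trace(L) = 2|E|.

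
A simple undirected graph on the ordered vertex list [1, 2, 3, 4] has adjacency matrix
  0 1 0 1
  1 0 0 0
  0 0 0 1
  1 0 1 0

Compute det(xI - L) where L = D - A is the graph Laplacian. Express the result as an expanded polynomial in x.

With the vertex order [1, 2, 3, 4], the degrees are [2, 1, 1, 2], giving D = diag(2, 1, 1, 2) and L = D - A. Computing det(xI - L) by cofactor expansion (or equivalently via sum-over-permutations) gives x^4 - 6x^3 + 10x^2 - 4x. The constant term is 0 because L is singular (the all-ones vector lies in its kernel). There is one zero in the spectrum, matching the 1 component. The eigenvalues sum to 6, which equals trace(L) = 2|E|.

x^4 - 6x^3 + 10x^2 - 4x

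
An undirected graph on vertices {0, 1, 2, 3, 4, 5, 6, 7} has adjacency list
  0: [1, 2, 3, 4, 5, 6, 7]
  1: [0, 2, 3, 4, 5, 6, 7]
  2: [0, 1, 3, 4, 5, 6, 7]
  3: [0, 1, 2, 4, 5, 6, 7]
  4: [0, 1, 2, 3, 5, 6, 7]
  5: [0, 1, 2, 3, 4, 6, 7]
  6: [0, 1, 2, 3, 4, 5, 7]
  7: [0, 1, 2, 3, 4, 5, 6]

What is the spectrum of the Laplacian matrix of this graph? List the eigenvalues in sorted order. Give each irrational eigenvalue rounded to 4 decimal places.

[0, 8, 8, 8, 8, 8, 8, 8]

Each diagonal entry of L is the vertex degree and each off-diagonal entry is -1 where an edge is present, 0 otherwise; in the order [0, 1, 2, 3, 4, 5, 6, 7] the diagonal is [7, 7, 7, 7, 7, 7, 7, 7]. Diagonalising L (or applying a numerical eigensolver to the 8x8 matrix) gives the spectrum above.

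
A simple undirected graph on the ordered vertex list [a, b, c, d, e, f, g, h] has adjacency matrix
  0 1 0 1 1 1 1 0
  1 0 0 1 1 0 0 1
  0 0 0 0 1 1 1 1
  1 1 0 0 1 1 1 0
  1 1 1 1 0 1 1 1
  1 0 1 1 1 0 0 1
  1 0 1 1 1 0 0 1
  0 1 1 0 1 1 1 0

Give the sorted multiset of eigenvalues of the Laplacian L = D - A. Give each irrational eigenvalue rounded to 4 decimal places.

With the vertex order [a, b, c, d, e, f, g, h], the degrees are [5, 4, 4, 5, 7, 5, 5, 5], giving D = diag(5, 4, 4, 5, 7, 5, 5, 5) and L = D - A. L is symmetric positive semidefinite, so every eigenvalue is real and nonnegative. The single zero eigenvalue shows the graph is connected. The eigenvalues sum to 40, which equals trace(L) = 2|E|.

[0, 3.2243, 4.4108, 5, 5.7237, 6, 7.6412, 8]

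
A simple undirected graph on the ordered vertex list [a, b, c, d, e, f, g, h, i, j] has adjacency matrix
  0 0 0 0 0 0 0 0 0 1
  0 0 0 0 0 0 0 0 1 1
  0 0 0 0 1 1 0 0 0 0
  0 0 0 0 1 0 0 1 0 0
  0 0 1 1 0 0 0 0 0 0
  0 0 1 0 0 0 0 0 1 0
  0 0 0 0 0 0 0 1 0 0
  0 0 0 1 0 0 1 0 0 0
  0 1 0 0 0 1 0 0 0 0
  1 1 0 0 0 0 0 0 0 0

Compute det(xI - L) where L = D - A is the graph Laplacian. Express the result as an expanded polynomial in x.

x^10 - 18x^9 + 136x^8 - 560x^7 + 1365x^6 - 2002x^5 + 1716x^4 - 792x^3 + 165x^2 - 10x

Each diagonal entry of L is the vertex degree and each off-diagonal entry is -1 where an edge is present, 0 otherwise; in the order [a, b, c, d, e, f, g, h, i, j] the diagonal is [1, 2, 2, 2, 2, 2, 1, 2, 2, 2]. L has integer entries, so p(x) = det(xI - L) has integer coefficients. Expanding the determinant yields x^10 - 18x^9 + 136x^8 - 560x^7 + 1365x^6 - 2002x^5 + 1716x^4 - 792x^3 + 165x^2 - 10x. The coefficient of x^9 equals -trace(L) = -18, matching the sum of degrees. The largest eigenvalue, 3.9021, is at most the vertex count 10. There is one zero in the spectrum, matching the 1 component.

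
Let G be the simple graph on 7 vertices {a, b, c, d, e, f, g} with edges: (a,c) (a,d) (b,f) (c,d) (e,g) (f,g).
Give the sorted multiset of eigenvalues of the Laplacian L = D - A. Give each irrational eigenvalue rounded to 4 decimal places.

Each diagonal entry of L is the vertex degree and each off-diagonal entry is -1 where an edge is present, 0 otherwise; in the order [a, b, c, d, e, f, g] the diagonal is [2, 1, 2, 2, 1, 2, 2]. The multiplicity of 0 as a Laplacian eigenvalue equals the number of connected components. The 2 zero eigenvalues correspond to the 2 connected components. The eigenvalues sum to 12, which equals trace(L) = 2|E|.

[0, 0, 0.5858, 2, 3, 3, 3.4142]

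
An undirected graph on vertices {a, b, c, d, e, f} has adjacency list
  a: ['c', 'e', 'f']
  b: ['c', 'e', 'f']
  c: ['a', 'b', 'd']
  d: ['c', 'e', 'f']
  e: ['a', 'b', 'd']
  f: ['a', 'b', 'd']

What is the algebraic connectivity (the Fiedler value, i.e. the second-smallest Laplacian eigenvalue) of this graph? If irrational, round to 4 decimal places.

3

Reading degrees in the order [a, b, c, d, e, f] gives [3, 3, 3, 3, 3, 3]; set D = diag(3, 3, 3, 3, 3, 3) and form L = D - A. Computing the eigenvalues of L and sorting gives [0, 3, 3, 3, 3, 6]. The Fiedler value lambda_2 = 3 is strictly positive, so the graph is connected. There is one zero in the spectrum, matching the 1 component.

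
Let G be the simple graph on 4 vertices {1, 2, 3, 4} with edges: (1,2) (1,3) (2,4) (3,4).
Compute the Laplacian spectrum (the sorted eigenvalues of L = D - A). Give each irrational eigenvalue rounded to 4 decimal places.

Each diagonal entry of L is the vertex degree and each off-diagonal entry is -1 where an edge is present, 0 otherwise; in the order [1, 2, 3, 4] the diagonal is [2, 2, 2, 2]. Since every row of L sums to 0, the all-ones vector is in the kernel and 0 is an eigenvalue. There is one zero in the spectrum, matching the 1 component.

[0, 2, 2, 4]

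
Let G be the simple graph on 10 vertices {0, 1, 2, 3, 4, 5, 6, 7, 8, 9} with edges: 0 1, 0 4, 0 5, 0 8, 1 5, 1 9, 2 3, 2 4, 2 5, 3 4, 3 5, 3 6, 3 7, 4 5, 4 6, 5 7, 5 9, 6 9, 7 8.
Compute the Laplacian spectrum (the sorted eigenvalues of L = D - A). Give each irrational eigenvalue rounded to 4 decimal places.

[0, 1.3248, 1.8818, 2.5871, 3.1257, 3.7771, 4.7920, 5.9372, 6.4050, 8.1692]

With the vertex order [0, 1, 2, 3, 4, 5, 6, 7, 8, 9], the degrees are [4, 3, 3, 5, 5, 7, 3, 3, 2, 3], giving D = diag(4, 3, 3, 5, 5, 7, 3, 3, 2, 3) and L = D - A. Diagonalising L (or applying a numerical eigensolver to the 10x10 matrix) gives the spectrum above. The single zero eigenvalue shows the graph is connected. There is one zero in the spectrum, matching the 1 component.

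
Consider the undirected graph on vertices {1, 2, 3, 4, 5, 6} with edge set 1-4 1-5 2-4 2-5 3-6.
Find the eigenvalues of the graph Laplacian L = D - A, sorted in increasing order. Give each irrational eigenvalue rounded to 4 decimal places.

With the vertex order [1, 2, 3, 4, 5, 6], the degrees are [2, 2, 1, 2, 2, 1], giving D = diag(2, 2, 1, 2, 2, 1) and L = D - A. Diagonalising L (or applying a numerical eigensolver to the 6x6 matrix) gives the spectrum above. The 2 zero eigenvalues correspond to the 2 connected components. The largest eigenvalue, 4, is at most the vertex count 6.

[0, 0, 2, 2, 2, 4]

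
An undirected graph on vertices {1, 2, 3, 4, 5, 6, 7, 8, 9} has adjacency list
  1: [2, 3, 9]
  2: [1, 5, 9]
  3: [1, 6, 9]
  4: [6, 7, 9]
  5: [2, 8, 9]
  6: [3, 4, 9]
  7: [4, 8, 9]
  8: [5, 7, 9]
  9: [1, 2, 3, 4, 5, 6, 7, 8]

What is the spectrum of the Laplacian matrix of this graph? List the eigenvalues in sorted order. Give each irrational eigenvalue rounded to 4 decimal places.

[0, 1.5858, 1.5858, 3, 3, 4.4142, 4.4142, 5, 9]

Each diagonal entry of L is the vertex degree and each off-diagonal entry is -1 where an edge is present, 0 otherwise; in the order [1, 2, 3, 4, 5, 6, 7, 8, 9] the diagonal is [3, 3, 3, 3, 3, 3, 3, 3, 8]. Since every row of L sums to 0, the all-ones vector is in the kernel and 0 is an eigenvalue. The single zero eigenvalue shows the graph is connected. There is one zero in the spectrum, matching the 1 component.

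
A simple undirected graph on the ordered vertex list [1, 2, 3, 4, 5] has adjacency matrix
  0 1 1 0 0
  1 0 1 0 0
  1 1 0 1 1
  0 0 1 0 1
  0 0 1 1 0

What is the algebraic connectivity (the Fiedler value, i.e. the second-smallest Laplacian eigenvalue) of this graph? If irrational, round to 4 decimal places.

1

With the vertex order [1, 2, 3, 4, 5], the degrees are [2, 2, 4, 2, 2], giving D = diag(2, 2, 4, 2, 2) and L = D - A. Computing the eigenvalues of L and sorting gives [0, 1, 3, 3, 5]. The Fiedler value lambda_2 = 1 is strictly positive, so the graph is connected. The eigenvalues sum to 12, which equals trace(L) = 2|E|.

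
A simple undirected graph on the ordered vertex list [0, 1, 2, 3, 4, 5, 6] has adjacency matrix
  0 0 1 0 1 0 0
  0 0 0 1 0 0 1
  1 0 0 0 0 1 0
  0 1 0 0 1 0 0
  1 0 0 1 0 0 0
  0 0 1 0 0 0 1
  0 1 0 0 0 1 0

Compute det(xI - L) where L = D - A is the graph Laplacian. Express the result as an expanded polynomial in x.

x^7 - 14x^6 + 77x^5 - 210x^4 + 294x^3 - 196x^2 + 49x

Reading degrees in the order [0, 1, 2, 3, 4, 5, 6] gives [2, 2, 2, 2, 2, 2, 2]; set D = diag(2, 2, 2, 2, 2, 2, 2) and form L = D - A. Computing det(xI - L) by cofactor expansion (or equivalently via sum-over-permutations) gives x^7 - 14x^6 + 77x^5 - 210x^4 + 294x^3 - 196x^2 + 49x. Since p(0) = det(-L) = 0, x divides p(x). By the matrix-tree theorem the graph has (1/7) * product of the nonzero eigenvalues = 7 spanning trees. The largest eigenvalue, 3.8019, is at most the vertex count 7.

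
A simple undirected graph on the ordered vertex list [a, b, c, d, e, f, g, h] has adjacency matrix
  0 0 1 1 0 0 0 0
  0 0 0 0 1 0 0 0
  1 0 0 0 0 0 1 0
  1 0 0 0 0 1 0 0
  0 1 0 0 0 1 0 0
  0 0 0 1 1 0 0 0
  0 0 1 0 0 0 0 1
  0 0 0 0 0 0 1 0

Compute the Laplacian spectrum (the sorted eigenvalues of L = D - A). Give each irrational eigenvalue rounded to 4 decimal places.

[0, 0.1522, 0.5858, 1.2346, 2, 2.7654, 3.4142, 3.8478]

Reading degrees in the order [a, b, c, d, e, f, g, h] gives [2, 1, 2, 2, 2, 2, 2, 1]; set D = diag(2, 1, 2, 2, 2, 2, 2, 1) and form L = D - A. The multiplicity of 0 as a Laplacian eigenvalue equals the number of connected components. The single zero eigenvalue shows the graph is connected. By the matrix-tree theorem the graph has (1/8) * product of the nonzero eigenvalues = 1 spanning tree. There is one zero in the spectrum, matching the 1 component.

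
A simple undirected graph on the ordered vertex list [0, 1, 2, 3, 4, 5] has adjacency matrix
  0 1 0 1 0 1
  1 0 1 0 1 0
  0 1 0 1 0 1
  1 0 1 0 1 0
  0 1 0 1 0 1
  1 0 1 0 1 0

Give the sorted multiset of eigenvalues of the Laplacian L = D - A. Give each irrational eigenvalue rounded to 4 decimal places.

[0, 3, 3, 3, 3, 6]

With the vertex order [0, 1, 2, 3, 4, 5], the degrees are [3, 3, 3, 3, 3, 3], giving D = diag(3, 3, 3, 3, 3, 3) and L = D - A. The multiplicity of 0 as a Laplacian eigenvalue equals the number of connected components. By the matrix-tree theorem the graph has (1/6) * product of the nonzero eigenvalues = 81 spanning trees.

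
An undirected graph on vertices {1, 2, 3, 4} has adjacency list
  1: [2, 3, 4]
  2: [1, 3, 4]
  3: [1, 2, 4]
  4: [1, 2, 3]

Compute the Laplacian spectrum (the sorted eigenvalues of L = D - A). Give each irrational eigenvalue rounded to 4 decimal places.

Each diagonal entry of L is the vertex degree and each off-diagonal entry is -1 where an edge is present, 0 otherwise; in the order [1, 2, 3, 4] the diagonal is [3, 3, 3, 3]. Since every row of L sums to 0, the all-ones vector is in the kernel and 0 is an eigenvalue. There is one zero in the spectrum, matching the 1 component.

[0, 4, 4, 4]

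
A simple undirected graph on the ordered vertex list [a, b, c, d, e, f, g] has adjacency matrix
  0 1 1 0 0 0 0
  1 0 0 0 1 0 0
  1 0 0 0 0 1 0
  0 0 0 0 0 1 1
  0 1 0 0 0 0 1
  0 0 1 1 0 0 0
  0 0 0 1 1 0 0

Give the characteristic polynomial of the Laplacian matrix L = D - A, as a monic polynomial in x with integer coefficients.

x^7 - 14x^6 + 77x^5 - 210x^4 + 294x^3 - 196x^2 + 49x

Reading degrees in the order [a, b, c, d, e, f, g] gives [2, 2, 2, 2, 2, 2, 2]; set D = diag(2, 2, 2, 2, 2, 2, 2) and form L = D - A. Computing det(xI - L) by cofactor expansion (or equivalently via sum-over-permutations) gives x^7 - 14x^6 + 77x^5 - 210x^4 + 294x^3 - 196x^2 + 49x. Since p(0) = det(-L) = 0, x divides p(x). There is one zero in the spectrum, matching the 1 component.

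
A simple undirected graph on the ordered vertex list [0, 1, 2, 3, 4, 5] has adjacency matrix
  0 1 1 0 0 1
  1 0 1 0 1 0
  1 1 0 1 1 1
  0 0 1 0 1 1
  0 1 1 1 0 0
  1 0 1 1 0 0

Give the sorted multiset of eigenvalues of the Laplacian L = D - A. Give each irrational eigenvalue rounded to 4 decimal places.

With the vertex order [0, 1, 2, 3, 4, 5], the degrees are [3, 3, 5, 3, 3, 3], giving D = diag(3, 3, 5, 3, 3, 3) and L = D - A. The multiplicity of 0 as a Laplacian eigenvalue equals the number of connected components. The single zero eigenvalue shows the graph is connected. There is one zero in the spectrum, matching the 1 component.

[0, 2.3820, 2.3820, 4.6180, 4.6180, 6]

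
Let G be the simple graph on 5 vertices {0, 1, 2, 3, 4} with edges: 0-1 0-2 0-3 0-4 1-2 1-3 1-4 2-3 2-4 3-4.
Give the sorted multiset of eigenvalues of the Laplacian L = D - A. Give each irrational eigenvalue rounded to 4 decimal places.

[0, 5, 5, 5, 5]

Reading degrees in the order [0, 1, 2, 3, 4] gives [4, 4, 4, 4, 4]; set D = diag(4, 4, 4, 4, 4) and form L = D - A. The multiplicity of 0 as a Laplacian eigenvalue equals the number of connected components. By the matrix-tree theorem the graph has (1/5) * product of the nonzero eigenvalues = 125 spanning trees.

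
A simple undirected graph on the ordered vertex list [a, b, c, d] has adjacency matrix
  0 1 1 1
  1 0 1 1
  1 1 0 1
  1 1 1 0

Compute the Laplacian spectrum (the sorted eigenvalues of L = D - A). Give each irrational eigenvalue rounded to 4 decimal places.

[0, 4, 4, 4]

Each diagonal entry of L is the vertex degree and each off-diagonal entry is -1 where an edge is present, 0 otherwise; in the order [a, b, c, d] the diagonal is [3, 3, 3, 3]. The multiplicity of 0 as a Laplacian eigenvalue equals the number of connected components. The single zero eigenvalue shows the graph is connected.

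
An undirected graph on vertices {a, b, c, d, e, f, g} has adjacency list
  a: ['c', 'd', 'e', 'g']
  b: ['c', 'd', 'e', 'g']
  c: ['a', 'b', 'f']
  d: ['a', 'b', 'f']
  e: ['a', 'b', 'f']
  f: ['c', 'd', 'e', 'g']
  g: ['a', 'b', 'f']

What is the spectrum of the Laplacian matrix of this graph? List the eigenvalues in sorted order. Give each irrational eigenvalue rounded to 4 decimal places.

[0, 3, 3, 3, 4, 4, 7]

Each diagonal entry of L is the vertex degree and each off-diagonal entry is -1 where an edge is present, 0 otherwise; in the order [a, b, c, d, e, f, g] the diagonal is [4, 4, 3, 3, 3, 4, 3]. Diagonalising L (or applying a numerical eigensolver to the 7x7 matrix) gives the spectrum above. There is one zero in the spectrum, matching the 1 component. The eigenvalues sum to 24, which equals trace(L) = 2|E|.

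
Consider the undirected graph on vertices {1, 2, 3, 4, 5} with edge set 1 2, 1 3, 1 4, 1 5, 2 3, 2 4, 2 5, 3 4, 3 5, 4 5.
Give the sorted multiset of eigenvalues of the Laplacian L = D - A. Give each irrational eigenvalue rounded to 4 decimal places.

[0, 5, 5, 5, 5]

With the vertex order [1, 2, 3, 4, 5], the degrees are [4, 4, 4, 4, 4], giving D = diag(4, 4, 4, 4, 4) and L = D - A. Diagonalising L (or applying a numerical eigensolver to the 5x5 matrix) gives the spectrum above. The single zero eigenvalue shows the graph is connected. The largest eigenvalue, 5, is at most the vertex count 5.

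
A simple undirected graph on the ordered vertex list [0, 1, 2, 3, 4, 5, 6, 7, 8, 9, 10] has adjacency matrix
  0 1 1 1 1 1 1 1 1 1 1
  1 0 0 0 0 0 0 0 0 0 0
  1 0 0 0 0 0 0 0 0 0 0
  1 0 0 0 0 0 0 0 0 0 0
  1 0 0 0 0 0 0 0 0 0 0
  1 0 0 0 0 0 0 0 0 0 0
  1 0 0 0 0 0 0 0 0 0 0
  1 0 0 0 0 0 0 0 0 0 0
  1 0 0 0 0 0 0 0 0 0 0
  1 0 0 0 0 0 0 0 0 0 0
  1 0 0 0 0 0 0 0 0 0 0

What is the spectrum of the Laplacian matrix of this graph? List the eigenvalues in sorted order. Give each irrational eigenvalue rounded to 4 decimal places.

With the vertex order [0, 1, 2, 3, 4, 5, 6, 7, 8, 9, 10], the degrees are [10, 1, 1, 1, 1, 1, 1, 1, 1, 1, 1], giving D = diag(10, 1, 1, 1, 1, 1, 1, 1, 1, 1, 1) and L = D - A. L is symmetric positive semidefinite, so every eigenvalue is real and nonnegative. The largest eigenvalue, 11, is at most the vertex count 11. There is one zero in the spectrum, matching the 1 component.

[0, 1, 1, 1, 1, 1, 1, 1, 1, 1, 11]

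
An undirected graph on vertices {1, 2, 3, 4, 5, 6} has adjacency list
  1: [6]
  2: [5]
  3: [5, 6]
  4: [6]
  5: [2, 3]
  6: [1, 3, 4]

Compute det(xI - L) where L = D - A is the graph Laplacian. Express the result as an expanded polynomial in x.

Reading degrees in the order [1, 2, 3, 4, 5, 6] gives [1, 1, 2, 1, 2, 3]; set D = diag(1, 1, 2, 1, 2, 3) and form L = D - A. L has integer entries, so p(x) = det(xI - L) has integer coefficients. Expanding the determinant yields x^6 - 10x^5 + 35x^4 - 52x^3 + 32x^2 - 6x. The coefficient of x^5 equals -trace(L) = -10, matching the sum of degrees. The largest eigenvalue, 4.2143, is at most the vertex count 6.

x^6 - 10x^5 + 35x^4 - 52x^3 + 32x^2 - 6x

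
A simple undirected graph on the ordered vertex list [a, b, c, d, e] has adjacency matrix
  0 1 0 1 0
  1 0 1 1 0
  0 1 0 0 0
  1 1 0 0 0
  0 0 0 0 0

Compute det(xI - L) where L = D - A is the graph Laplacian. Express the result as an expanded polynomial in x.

x^5 - 8x^4 + 19x^3 - 12x^2

Reading degrees in the order [a, b, c, d, e] gives [2, 3, 1, 2, 0]; set D = diag(2, 3, 1, 2, 0) and form L = D - A. The eigenvalues of L are [0, 0, 1, 3, 4]; the characteristic polynomial is the product of (x - lambda_i), which multiplies out to x^5 - 8x^4 + 19x^3 - 12x^2. The coefficient of x^4 equals -trace(L) = -8, matching the sum of degrees.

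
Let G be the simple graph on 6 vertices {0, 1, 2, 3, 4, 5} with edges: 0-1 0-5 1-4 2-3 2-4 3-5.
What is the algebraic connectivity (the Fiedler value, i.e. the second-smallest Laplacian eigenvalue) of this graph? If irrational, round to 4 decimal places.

With the vertex order [0, 1, 2, 3, 4, 5], the degrees are [2, 2, 2, 2, 2, 2], giving D = diag(2, 2, 2, 2, 2, 2) and L = D - A. The sorted Laplacian eigenvalues are [0, 1, 1, 3, 3, 4]; the algebraic connectivity is the second entry, 1. The eigenvalues sum to 12, which equals trace(L) = 2|E|.

1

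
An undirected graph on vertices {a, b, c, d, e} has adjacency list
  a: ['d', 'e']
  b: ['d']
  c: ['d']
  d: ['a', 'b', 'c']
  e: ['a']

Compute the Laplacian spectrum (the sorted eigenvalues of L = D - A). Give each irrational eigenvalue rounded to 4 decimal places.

[0, 0.5188, 1, 2.3111, 4.1701]

Reading degrees in the order [a, b, c, d, e] gives [2, 1, 1, 3, 1]; set D = diag(2, 1, 1, 3, 1) and form L = D - A. Diagonalising L (or applying a numerical eigensolver to the 5x5 matrix) gives the spectrum above.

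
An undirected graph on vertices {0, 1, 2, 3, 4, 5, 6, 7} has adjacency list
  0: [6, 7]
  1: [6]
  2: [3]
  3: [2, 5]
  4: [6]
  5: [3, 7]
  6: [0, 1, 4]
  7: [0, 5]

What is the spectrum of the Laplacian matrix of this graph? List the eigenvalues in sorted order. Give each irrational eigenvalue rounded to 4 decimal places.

Each diagonal entry of L is the vertex degree and each off-diagonal entry is -1 where an edge is present, 0 otherwise; in the order [0, 1, 2, 3, 4, 5, 6, 7] the diagonal is [2, 1, 1, 2, 1, 2, 3, 2]. The multiplicity of 0 as a Laplacian eigenvalue equals the number of connected components. The single zero eigenvalue shows the graph is connected. There is one zero in the spectrum, matching the 1 component. The eigenvalues sum to 14, which equals trace(L) = 2|E|.

[0, 0.1667, 0.7276, 1, 1.6353, 2.6729, 3.5643, 4.2332]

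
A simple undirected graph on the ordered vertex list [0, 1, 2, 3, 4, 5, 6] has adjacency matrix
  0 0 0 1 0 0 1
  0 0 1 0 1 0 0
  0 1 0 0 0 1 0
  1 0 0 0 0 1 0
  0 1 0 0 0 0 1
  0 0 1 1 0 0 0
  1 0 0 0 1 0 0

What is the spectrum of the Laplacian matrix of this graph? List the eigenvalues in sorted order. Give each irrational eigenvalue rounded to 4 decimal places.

Reading degrees in the order [0, 1, 2, 3, 4, 5, 6] gives [2, 2, 2, 2, 2, 2, 2]; set D = diag(2, 2, 2, 2, 2, 2, 2) and form L = D - A. Diagonalising L (or applying a numerical eigensolver to the 7x7 matrix) gives the spectrum above. The eigenvalues sum to 14, which equals trace(L) = 2|E|. There is one zero in the spectrum, matching the 1 component.

[0, 0.7530, 0.7530, 2.4450, 2.4450, 3.8019, 3.8019]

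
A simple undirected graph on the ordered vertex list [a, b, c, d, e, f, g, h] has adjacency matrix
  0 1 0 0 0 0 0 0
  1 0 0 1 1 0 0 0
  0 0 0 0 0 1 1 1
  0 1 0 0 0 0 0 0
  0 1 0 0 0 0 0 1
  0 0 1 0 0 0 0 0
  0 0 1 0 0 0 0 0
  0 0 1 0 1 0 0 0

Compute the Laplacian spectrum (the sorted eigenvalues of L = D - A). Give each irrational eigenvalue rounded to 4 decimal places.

Each diagonal entry of L is the vertex degree and each off-diagonal entry is -1 where an edge is present, 0 otherwise; in the order [a, b, c, d, e, f, g, h] the diagonal is [1, 3, 3, 1, 2, 1, 1, 2]. The multiplicity of 0 as a Laplacian eigenvalue equals the number of connected components. The single zero eigenvalue shows the graph is connected. The eigenvalues sum to 14, which equals trace(L) = 2|E|.

[0, 0.1864, 1, 1, 1, 2.4707, 4, 4.3429]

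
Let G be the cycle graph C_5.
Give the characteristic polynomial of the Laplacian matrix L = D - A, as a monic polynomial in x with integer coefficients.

The graph has 5 vertices and degree multiset [2, 2, 2, 2, 2]; D is the diagonal matrix of degrees and L = D - A. Computing det(xI - L) by cofactor expansion (or equivalently via sum-over-permutations) gives x^5 - 10x^4 + 35x^3 - 50x^2 + 25x. The constant term is 0 because L is singular (the all-ones vector lies in its kernel). The eigenvalues sum to 10, which equals trace(L) = 2|E|.

x^5 - 10x^4 + 35x^3 - 50x^2 + 25x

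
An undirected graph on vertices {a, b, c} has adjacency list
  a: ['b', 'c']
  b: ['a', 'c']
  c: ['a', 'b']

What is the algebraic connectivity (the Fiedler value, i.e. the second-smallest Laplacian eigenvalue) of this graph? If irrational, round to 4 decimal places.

3

Each diagonal entry of L is the vertex degree and each off-diagonal entry is -1 where an edge is present, 0 otherwise; in the order [a, b, c] the diagonal is [2, 2, 2]. The smallest Laplacian eigenvalue is always 0. The next one, lambda_2 = 3, measures how hard the graph is to disconnect: larger values mean better connectivity. The largest eigenvalue, 3, is at most the vertex count 3. By the matrix-tree theorem the graph has (1/3) * product of the nonzero eigenvalues = 3 spanning trees.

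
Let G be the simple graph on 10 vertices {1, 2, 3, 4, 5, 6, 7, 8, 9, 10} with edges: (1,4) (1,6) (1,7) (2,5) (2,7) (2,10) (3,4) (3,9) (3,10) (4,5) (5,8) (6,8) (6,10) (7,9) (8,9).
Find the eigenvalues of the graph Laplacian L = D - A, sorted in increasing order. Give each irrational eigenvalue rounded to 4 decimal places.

[0, 2, 2, 2, 2, 2, 5, 5, 5, 5]

Each diagonal entry of L is the vertex degree and each off-diagonal entry is -1 where an edge is present, 0 otherwise; in the order [1, 2, 3, 4, 5, 6, 7, 8, 9, 10] the diagonal is [3, 3, 3, 3, 3, 3, 3, 3, 3, 3]. Since every row of L sums to 0, the all-ones vector is in the kernel and 0 is an eigenvalue. By the matrix-tree theorem the graph has (1/10) * product of the nonzero eigenvalues = 2000 spanning trees.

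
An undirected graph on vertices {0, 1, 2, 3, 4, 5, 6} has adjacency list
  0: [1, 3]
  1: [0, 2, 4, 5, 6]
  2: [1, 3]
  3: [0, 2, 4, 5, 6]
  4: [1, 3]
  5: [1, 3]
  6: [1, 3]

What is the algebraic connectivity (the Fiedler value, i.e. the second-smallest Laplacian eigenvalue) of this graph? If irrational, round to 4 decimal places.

2

Reading degrees in the order [0, 1, 2, 3, 4, 5, 6] gives [2, 5, 2, 5, 2, 2, 2]; set D = diag(2, 5, 2, 5, 2, 2, 2) and form L = D - A. Computing the eigenvalues of L and sorting gives [0, 2, 2, 2, 2, 5, 7]. The Fiedler value lambda_2 = 2 is strictly positive, so the graph is connected. The largest eigenvalue, 7, is at most the vertex count 7.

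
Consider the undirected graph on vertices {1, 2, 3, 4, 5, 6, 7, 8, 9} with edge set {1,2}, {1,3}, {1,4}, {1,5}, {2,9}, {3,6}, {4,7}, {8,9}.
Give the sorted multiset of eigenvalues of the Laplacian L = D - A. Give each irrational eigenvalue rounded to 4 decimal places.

Reading degrees in the order [1, 2, 3, 4, 5, 6, 7, 8, 9] gives [4, 2, 2, 2, 1, 1, 1, 1, 2]; set D = diag(4, 2, 2, 2, 1, 1, 1, 1, 2) and form L = D - A. Since every row of L sums to 0, the all-ones vector is in the kernel and 0 is an eigenvalue. By the matrix-tree theorem the graph has (1/9) * product of the nonzero eigenvalues = 1 spanning tree. There is one zero in the spectrum, matching the 1 component.

[0, 0.2398, 0.3820, 0.7199, 1.4240, 2.2032, 2.6180, 3.1692, 5.2439]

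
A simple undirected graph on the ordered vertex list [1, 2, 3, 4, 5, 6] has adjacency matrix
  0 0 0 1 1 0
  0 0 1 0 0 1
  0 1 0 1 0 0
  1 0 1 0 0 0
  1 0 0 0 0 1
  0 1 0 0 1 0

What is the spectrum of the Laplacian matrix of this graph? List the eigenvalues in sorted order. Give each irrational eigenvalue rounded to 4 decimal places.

Each diagonal entry of L is the vertex degree and each off-diagonal entry is -1 where an edge is present, 0 otherwise; in the order [1, 2, 3, 4, 5, 6] the diagonal is [2, 2, 2, 2, 2, 2]. L is symmetric positive semidefinite, so every eigenvalue is real and nonnegative.

[0, 1, 1, 3, 3, 4]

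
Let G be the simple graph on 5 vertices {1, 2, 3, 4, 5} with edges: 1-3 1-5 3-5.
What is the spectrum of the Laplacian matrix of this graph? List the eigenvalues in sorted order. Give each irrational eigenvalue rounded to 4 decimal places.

Reading degrees in the order [1, 2, 3, 4, 5] gives [2, 0, 2, 0, 2]; set D = diag(2, 0, 2, 0, 2) and form L = D - A. The multiplicity of 0 as a Laplacian eigenvalue equals the number of connected components. The 3 zero eigenvalues correspond to the 3 connected components. The eigenvalues sum to 6, which equals trace(L) = 2|E|. The largest eigenvalue, 3, is at most the vertex count 5.

[0, 0, 0, 3, 3]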